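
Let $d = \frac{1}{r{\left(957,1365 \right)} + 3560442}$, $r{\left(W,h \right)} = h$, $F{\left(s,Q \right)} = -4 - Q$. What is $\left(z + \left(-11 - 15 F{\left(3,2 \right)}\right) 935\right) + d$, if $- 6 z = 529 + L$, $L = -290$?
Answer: $\frac{175300663607}{2374538} \approx 73825.0$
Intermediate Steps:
$z = - \frac{239}{6}$ ($z = - \frac{529 - 290}{6} = \left(- \frac{1}{6}\right) 239 = - \frac{239}{6} \approx -39.833$)
$d = \frac{1}{3561807}$ ($d = \frac{1}{1365 + 3560442} = \frac{1}{3561807} \approx 2.8076 \cdot 10^{-7}$)
$\left(z + \left(-11 - 15 F{\left(3,2 \right)}\right) 935\right) + d = \left(- \frac{239}{6} + \left(-11 - 15 \left(-4 - 2\right)\right) 935\right) + \frac{1}{3561807} = \left(- \frac{239}{6} + \left(-11 - -90\right) 935\right) + \frac{1}{3561807} = \left(- \frac{239}{6} + \left(-11 + 90\right) 935\right) + \frac{1}{3561807} = \left(- \frac{239}{6} + 79 \cdot 935\right) + \frac{1}{3561807} = \left(- \frac{239}{6} + 73865\right) + \frac{1}{3561807} = \frac{442951}{6} + \frac{1}{3561807} = \frac{175300663607}{2374538}$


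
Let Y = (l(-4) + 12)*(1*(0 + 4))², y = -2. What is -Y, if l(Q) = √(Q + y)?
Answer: -192 - 16*I*√6 ≈ -192.0 - 39.192*I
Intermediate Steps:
l(Q) = √(-2 + Q) (l(Q) = √(Q - 2) = √(-2 + Q))
Y = 192 + 16*I*√6 (Y = (√(-2 - 4) + 12)*(1*(0 + 4))² = (√(-6) + 12)*(1*4)² = (I*√6 + 12)*4² = (12 + I*√6)*16 = 192 + 16*I*√6 ≈ 192.0 + 39.192*I)
-Y = -(192 + 16*I*√6) = -192 - 16*I*√6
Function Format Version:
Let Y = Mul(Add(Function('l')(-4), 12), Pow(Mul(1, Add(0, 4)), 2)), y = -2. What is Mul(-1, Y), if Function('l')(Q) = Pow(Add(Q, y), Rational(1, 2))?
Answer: Add(-192, Mul(-16, I, Pow(6, Rational(1, 2)))) ≈ Add(-192.00, Mul(-39.192, I))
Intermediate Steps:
Function('l')(Q) = Pow(Add(-2, Q), Rational(1, 2)) (Function('l')(Q) = Pow(Add(Q, -2), Rational(1, 2)) = Pow(Add(-2, Q), Rational(1, 2)))
Y = Add(192, Mul(16, I, Pow(6, Rational(1, 2)))) (Y = Mul(Add(Pow(Add(-2, -4), Rational(1, 2)), 12), Pow(Mul(1, Add(0, 4)), 2)) = Mul(Add(Pow(-6, Rational(1, 2)), 12), Pow(Mul(1, 4), 2)) = Mul(Add(Mul(I, Pow(6, Rational(1, 2))), 12), Pow(4, 2)) = Mul(Add(12, Mul(I, Pow(6, Rational(1, 2)))), 16) = Add(192, Mul(16, I, Pow(6, Rational(1, 2)))) ≈ Add(192.00, Mul(39.192, I)))
Mul(-1, Y) = Mul(-1, Add(192, Mul(16, I, Pow(6, Rational(1, 2))))) = Add(-192, Mul(-16, I, Pow(6, Rational(1, 2))))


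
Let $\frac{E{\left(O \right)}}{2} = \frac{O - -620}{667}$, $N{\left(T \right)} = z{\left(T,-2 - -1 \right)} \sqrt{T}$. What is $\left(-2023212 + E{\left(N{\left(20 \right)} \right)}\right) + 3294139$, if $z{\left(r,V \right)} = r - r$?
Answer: $\frac{847709549}{667} \approx 1.2709 \cdot 10^{6}$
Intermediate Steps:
$z{\left(r,V \right)} = 0$
$N{\left(T \right)} = 0$ ($N{\left(T \right)} = 0 \sqrt{T} = 0$)
$E{\left(O \right)} = \frac{1240}{667} + \frac{2 O}{667}$ ($E{\left(O \right)} = 2 \frac{O - -620}{667} = 2 \left(O + 620\right) \frac{1}{667} = 2 \left(620 + O\right) \frac{1}{667} = 2 \left(\frac{620}{667} + \frac{O}{667}\right) = \frac{1240}{667} + \frac{2 O}{667}$)
$\left(-2023212 + E{\left(N{\left(20 \right)} \right)}\right) + 3294139 = \left(-2023212 + \left(\frac{1240}{667} + \frac{2}{667} \cdot 0\right)\right) + 3294139 = \left(-2023212 + \left(\frac{1240}{667} + 0\right)\right) + 3294139 = \left(-2023212 + \frac{1240}{667}\right) + 3294139 = - \frac{1349481164}{667} + 3294139 = \frac{847709549}{667}$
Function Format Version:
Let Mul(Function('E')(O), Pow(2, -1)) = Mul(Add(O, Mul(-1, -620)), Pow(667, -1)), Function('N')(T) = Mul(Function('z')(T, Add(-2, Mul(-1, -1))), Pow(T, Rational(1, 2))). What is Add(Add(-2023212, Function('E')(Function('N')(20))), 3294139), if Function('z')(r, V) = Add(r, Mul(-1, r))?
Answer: Rational(847709549, 667) ≈ 1.2709e+6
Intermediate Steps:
Function('z')(r, V) = 0
Function('N')(T) = 0 (Function('N')(T) = Mul(0, Pow(T, Rational(1, 2))) = 0)
Function('E')(O) = Add(Rational(1240, 667), Mul(Rational(2, 667), O)) (Function('E')(O) = Mul(2, Mul(Add(O, Mul(-1, -620)), Pow(667, -1))) = Mul(2, Mul(Add(O, 620), Rational(1, 667))) = Mul(2, Mul(Add(620, O), Rational(1, 667))) = Mul(2, Add(Rational(620, 667), Mul(Rational(1, 667), O))) = Add(Rational(1240, 667), Mul(Rational(2, 667), O)))
Add(Add(-2023212, Function('E')(Function('N')(20))), 3294139) = Add(Add(-2023212, Add(Rational(1240, 667), Mul(Rational(2, 667), 0))), 3294139) = Add(Add(-2023212, Add(Rational(1240, 667), 0)), 3294139) = Add(Add(-2023212, Rational(1240, 667)), 3294139) = Add(Rational(-1349481164, 667), 3294139) = Rational(847709549, 667)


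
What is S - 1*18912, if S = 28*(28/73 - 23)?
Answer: -1426804/73 ≈ -19545.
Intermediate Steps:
S = -46228/73 (S = 28*(28*(1/73) - 23) = 28*(28/73 - 23) = 28*(-1651/73) = -46228/73 ≈ -633.26)
S - 1*18912 = -46228/73 - 1*18912 = -46228/73 - 18912 = -1426804/73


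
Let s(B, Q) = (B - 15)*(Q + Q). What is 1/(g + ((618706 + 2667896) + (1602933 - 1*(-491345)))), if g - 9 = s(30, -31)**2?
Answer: 1/6245789 ≈ 1.6011e-7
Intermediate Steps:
s(B, Q) = 2*Q*(-15 + B) (s(B, Q) = (-15 + B)*(2*Q) = 2*Q*(-15 + B))
g = 864909 (g = 9 + (2*(-31)*(-15 + 30))**2 = 9 + (2*(-31)*15)**2 = 9 + (-930)**2 = 9 + 864900 = 864909)
1/(g + ((618706 + 2667896) + (1602933 - 1*(-491345)))) = 1/(864909 + ((618706 + 2667896) + (1602933 - 1*(-491345)))) = 1/(864909 + (3286602 + (1602933 + 491345))) = 1/(864909 + (3286602 + 2094278)) = 1/(864909 + 5380880) = 1/6245789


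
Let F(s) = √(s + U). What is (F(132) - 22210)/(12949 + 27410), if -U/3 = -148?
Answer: -22186/40359 ≈ -0.54972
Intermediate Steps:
U = 444 (U = -3*(-148) = 444)
F(s) = √(444 + s) (F(s) = √(s + 444) = √(444 + s))
(F(132) - 22210)/(12949 + 27410) = (√(444 + 132) - 22210)/(12949 + 27410) = (√576 - 22210)/40359 = (24 - 22210)*(1/40359) = -22186*1/40359 = -22186/40359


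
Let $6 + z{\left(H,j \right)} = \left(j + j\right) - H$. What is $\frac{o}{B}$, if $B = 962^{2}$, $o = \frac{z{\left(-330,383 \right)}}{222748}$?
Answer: $\frac{545}{103070400056} \approx 5.2876 \cdot 10^{-9}$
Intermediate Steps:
$z{\left(H,j \right)} = -6 - H + 2 j$ ($z{\left(H,j \right)} = -6 - \left(H - 2 j\right) = -6 - H + 2 j$)
$o = \frac{545}{111374}$ ($o = \frac{-6 - -330 + 2 \cdot 383}{222748} = \left(-6 + 330 + 766\right) \frac{1}{222748} = 1090 \cdot \frac{1}{222748} = \frac{545}{111374} \approx 0.0048934$)
$B = 925444$
$\frac{o}{B} = \frac{545}{111374 \cdot 925444} = \frac{545}{111374} \cdot \frac{1}{925444} = \frac{545}{103070400056}$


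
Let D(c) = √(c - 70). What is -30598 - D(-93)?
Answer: -30598 - I*√163 ≈ -30598.0 - 12.767*I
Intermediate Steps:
D(c) = √(-70 + c)
-30598 - D(-93) = -30598 - √(-70 - 93) = -30598 - √(-163) = -30598 - I*√163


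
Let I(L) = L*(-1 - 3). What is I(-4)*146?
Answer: 2336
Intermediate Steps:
I(L) = -4*L (I(L) = L*(-4) = -4*L)
I(-4)*146 = -4*(-4)*146 = 16*146 = 2336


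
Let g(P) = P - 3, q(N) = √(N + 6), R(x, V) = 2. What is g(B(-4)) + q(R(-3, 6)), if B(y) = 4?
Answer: 1 + 2*√2 ≈ 3.8284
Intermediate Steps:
q(N) = √(6 + N)
g(P) = -3 + P
g(B(-4)) + q(R(-3, 6)) = (-3 + 4) + √(6 + 2) = 1 + √8 = 1 + 2*√2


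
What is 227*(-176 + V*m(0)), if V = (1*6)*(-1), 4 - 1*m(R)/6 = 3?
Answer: -48124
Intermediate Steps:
m(R) = 6 (m(R) = 24 - 6*3 = 24 - 18 = 6)
V = -6 (V = 6*(-1) = -6)
227*(-176 + V*m(0)) = 227*(-176 - 6*6) = 227*(-176 - 36) = 227*(-212) = -48124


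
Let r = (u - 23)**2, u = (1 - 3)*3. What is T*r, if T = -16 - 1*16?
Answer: -26912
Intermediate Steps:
u = -6 (u = -2*3 = -6)
T = -32 (T = -16 - 16 = -32)
r = 841 (r = (-6 - 23)**2 = (-29)**2 = 841)
T*r = -32*841 = -26912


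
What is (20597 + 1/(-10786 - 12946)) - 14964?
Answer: 133682355/23732 ≈ 5633.0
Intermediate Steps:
(20597 + 1/(-10786 - 12946)) - 14964 = (20597 + 1/(-23732)) - 14964 = (20597 - 1/23732) - 14964 = 488808003/23732 - 14964 = 133682355/23732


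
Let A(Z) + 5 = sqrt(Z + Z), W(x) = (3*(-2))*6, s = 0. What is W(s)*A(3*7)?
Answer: 180 - 36*sqrt(42) ≈ -53.307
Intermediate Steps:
W(x) = -36 (W(x) = -6*6 = -36)
A(Z) = -5 + sqrt(2)*sqrt(Z) (A(Z) = -5 + sqrt(Z + Z) = -5 + sqrt(2*Z) = -5 + sqrt(2)*sqrt(Z))
W(s)*A(3*7) = -36*(-5 + sqrt(2)*sqrt(3*7)) = -36*(-5 + sqrt(2)*sqrt(21)) = -36*(-5 + sqrt(42)) = 180 - 36*sqrt(42)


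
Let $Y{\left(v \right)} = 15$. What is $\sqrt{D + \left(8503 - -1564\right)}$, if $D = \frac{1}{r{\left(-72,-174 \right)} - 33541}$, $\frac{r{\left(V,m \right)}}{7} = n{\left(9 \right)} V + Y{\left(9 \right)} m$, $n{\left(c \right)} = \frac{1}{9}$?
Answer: $\frac{8 \sqrt{47017533471}}{17289} \approx 100.33$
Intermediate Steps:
$n{\left(c \right)} = \frac{1}{9}$
$r{\left(V,m \right)} = 105 m + \frac{7 V}{9}$ ($r{\left(V,m \right)} = 7 \left(\frac{V}{9} + 15 m\right) = 7 \left(15 m + \frac{V}{9}\right) = 105 m + \frac{7 V}{9}$)
$D = - \frac{1}{51867}$ ($D = \frac{1}{\left(105 \left(-174\right) + \frac{7}{9} \left(-72\right)\right) - 33541} = \frac{1}{\left(-18270 - 56\right) - 33541} = \frac{1}{-18326 - 33541} = \frac{1}{-51867} = - \frac{1}{51867} \approx -1.928 \cdot 10^{-5}$)
$\sqrt{D + \left(8503 - -1564\right)} = \sqrt{- \frac{1}{51867} + \left(8503 - -1564\right)} = \sqrt{- \frac{1}{51867} + \left(8503 + 1564\right)} = \sqrt{- \frac{1}{51867} + 10067} = \sqrt{\frac{522145088}{51867}} = \frac{8 \sqrt{47017533471}}{17289}$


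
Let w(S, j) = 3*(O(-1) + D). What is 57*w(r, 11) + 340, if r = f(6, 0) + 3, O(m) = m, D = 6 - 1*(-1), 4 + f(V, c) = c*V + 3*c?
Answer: 1366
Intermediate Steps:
f(V, c) = -4 + 3*c + V*c (f(V, c) = -4 + (c*V + 3*c) = -4 + (V*c + 3*c) = -4 + (3*c + V*c) = -4 + 3*c + V*c)
D = 7 (D = 6 + 1 = 7)
r = -1 (r = (-4 + 3*0 + 6*0) + 3 = (-4 + 0 + 0) + 3 = -4 + 3 = -1)
w(S, j) = 18 (w(S, j) = 3*(-1 + 7) = 3*6 = 18)
57*w(r, 11) + 340 = 57*18 + 340 = 1026 + 340 = 1366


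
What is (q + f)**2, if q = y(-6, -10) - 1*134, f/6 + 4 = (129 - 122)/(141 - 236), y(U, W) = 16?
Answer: 183115024/9025 ≈ 20290.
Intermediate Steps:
f = -2322/95 (f = -24 + 6*((129 - 122)/(141 - 236)) = -24 + 6*(7/(-95)) = -24 + 6*(7*(-1/95)) = -24 + 6*(-7/95) = -24 - 42/95 = -2322/95 ≈ -24.442)
q = -118 (q = 16 - 1*134 = 16 - 134 = -118)
(q + f)**2 = (-118 - 2322/95)**2 = (-13532/95)**2 = 183115024/9025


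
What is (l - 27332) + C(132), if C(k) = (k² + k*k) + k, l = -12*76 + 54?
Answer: 6790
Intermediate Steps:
l = -858 (l = -912 + 54 = -858)
C(k) = k + 2*k² (C(k) = (k² + k²) + k = 2*k² + k = k + 2*k²)
(l - 27332) + C(132) = (-858 - 27332) + 132*(1 + 2*132) = -28190 + 132*(1 + 264) = -28190 + 132*265 = -28190 + 34980 = 6790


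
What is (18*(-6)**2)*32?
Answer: 20736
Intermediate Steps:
(18*(-6)**2)*32 = (18*36)*32 = 648*32 = 20736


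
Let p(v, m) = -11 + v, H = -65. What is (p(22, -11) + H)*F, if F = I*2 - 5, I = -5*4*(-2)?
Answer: -4050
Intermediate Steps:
I = 40 (I = -20*(-2) = 40)
F = 75 (F = 40*2 - 5 = 80 - 5 = 75)
(p(22, -11) + H)*F = ((-11 + 22) - 65)*75 = (11 - 65)*75 = -54*75 = -4050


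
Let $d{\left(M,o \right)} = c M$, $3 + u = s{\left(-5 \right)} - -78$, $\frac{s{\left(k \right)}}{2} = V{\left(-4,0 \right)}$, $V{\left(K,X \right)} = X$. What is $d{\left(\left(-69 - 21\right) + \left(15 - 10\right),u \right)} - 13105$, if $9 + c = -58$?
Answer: $-7410$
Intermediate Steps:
$c = -67$ ($c = -9 - 58 = -67$)
$s{\left(k \right)} = 0$ ($s{\left(k \right)} = 2 \cdot 0 = 0$)
$u = 75$ ($u = -3 + \left(0 - -78\right) = -3 + \left(0 + 78\right) = -3 + 78 = 75$)
$d{\left(M,o \right)} = - 67 M$
$d{\left(\left(-69 - 21\right) + \left(15 - 10\right),u \right)} - 13105 = - 67 \left(\left(-69 - 21\right) + \left(15 - 10\right)\right) - 13105 = - 67 \left(-90 + 5\right) - 13105 = \left(-67\right) \left(-85\right) - 13105 = 5695 - 13105 = -7410$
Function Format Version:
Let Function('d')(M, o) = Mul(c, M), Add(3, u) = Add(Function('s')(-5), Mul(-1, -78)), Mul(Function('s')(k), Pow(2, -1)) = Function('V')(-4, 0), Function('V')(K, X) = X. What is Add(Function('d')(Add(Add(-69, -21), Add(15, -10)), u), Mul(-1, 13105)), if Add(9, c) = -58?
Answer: -7410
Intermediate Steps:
c = -67 (c = Add(-9, -58) = -67)
Function('s')(k) = 0 (Function('s')(k) = Mul(2, 0) = 0)
u = 75 (u = Add(-3, Add(0, Mul(-1, -78))) = Add(-3, Add(0, 78)) = Add(-3, 78) = 75)
Function('d')(M, o) = Mul(-67, M)
Add(Function('d')(Add(Add(-69, -21), Add(15, -10)), u), Mul(-1, 13105)) = Add(Mul(-67, Add(Add(-69, -21), Add(15, -10))), Mul(-1, 13105)) = Add(Mul(-67, Add(-90, 5)), -13105) = Add(Mul(-67, -85), -13105) = Add(5695, -13105) = -7410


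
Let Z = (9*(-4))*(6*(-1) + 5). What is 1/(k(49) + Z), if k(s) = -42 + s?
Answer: 1/43 ≈ 0.023256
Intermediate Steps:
Z = 36 (Z = -36*(-6 + 5) = -36*(-1) = 36)
1/(k(49) + Z) = 1/((-42 + 49) + 36) = 1/(7 + 36) = 1/43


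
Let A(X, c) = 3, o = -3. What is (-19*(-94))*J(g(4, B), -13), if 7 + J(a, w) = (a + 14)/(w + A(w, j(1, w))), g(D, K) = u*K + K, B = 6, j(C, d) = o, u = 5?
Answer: -21432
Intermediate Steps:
j(C, d) = -3
g(D, K) = 6*K (g(D, K) = 5*K + K = 6*K)
J(a, w) = -7 + (14 + a)/(3 + w) (J(a, w) = -7 + (a + 14)/(w + 3) = -7 + (14 + a)/(3 + w))
(-19*(-94))*J(g(4, B), -13) = (-19*(-94))*((-7 + 6*6 - 7*(-13))/(3 - 13)) = 1786*((-7 + 36 + 91)/(-10)) = 1786*(-1/10*120) = 1786*(-12) = -21432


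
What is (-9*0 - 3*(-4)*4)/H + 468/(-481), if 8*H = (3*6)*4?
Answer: 484/111 ≈ 4.3604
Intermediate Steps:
H = 9 (H = ((3*6)*4)/8 = (18*4)/8 = (⅛)*72 = 9)
(-9*0 - 3*(-4)*4)/H + 468/(-481) = (-9*0 - 3*(-4)*4)/9 + 468/(-481) = (0 + 12*4)*(⅑) + 468*(-1/481) = (0 + 48)*(⅑) - 36/37 = 48*(⅑) - 36/37 = 16/3 - 36/37 = 484/111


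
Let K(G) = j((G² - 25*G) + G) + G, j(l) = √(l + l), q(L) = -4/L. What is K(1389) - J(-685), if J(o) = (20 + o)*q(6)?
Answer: 2837/3 + 3*√421330 ≈ 2893.0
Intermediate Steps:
J(o) = -40/3 - 2*o/3 (J(o) = (20 + o)*(-4/6) = (20 + o)*(-4*⅙) = (20 + o)*(-⅔) = -40/3 - 2*o/3)
j(l) = √2*√l (j(l) = √(2*l) = √2*√l)
K(G) = G + √2*√(G² - 24*G) (K(G) = √2*√((G² - 25*G) + G) + G = √2*√(G² - 24*G) + G = G + √2*√(G² - 24*G))
K(1389) - J(-685) = (1389 + √2*√(1389*(-24 + 1389))) - (-40/3 - ⅔*(-685)) = (1389 + √2*√(1389*1365)) - (-40/3 + 1370/3) = (1389 + √2*√1895985) - 1*1330/3 = (1389 + √2*(3*√210665)) - 1330/3 = (1389 + 3*√421330) - 1330/3 = 2837/3 + 3*√421330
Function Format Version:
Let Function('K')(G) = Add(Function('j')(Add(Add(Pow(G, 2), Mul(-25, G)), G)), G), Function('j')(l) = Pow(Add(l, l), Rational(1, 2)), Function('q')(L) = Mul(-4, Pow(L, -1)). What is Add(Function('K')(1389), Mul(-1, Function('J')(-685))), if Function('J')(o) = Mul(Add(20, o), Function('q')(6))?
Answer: Add(Rational(2837, 3), Mul(3, Pow(421330, Rational(1, 2)))) ≈ 2893.0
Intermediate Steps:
Function('J')(o) = Add(Rational(-40, 3), Mul(Rational(-2, 3), o)) (Function('J')(o) = Mul(Add(20, o), Mul(-4, Pow(6, -1))) = Mul(Add(20, o), Mul(-4, Rational(1, 6))) = Mul(Add(20, o), Rational(-2, 3)) = Add(Rational(-40, 3), Mul(Rational(-2, 3), o)))
Function('j')(l) = Mul(Pow(2, Rational(1, 2)), Pow(l, Rational(1, 2))) (Function('j')(l) = Pow(Mul(2, l), Rational(1, 2)) = Mul(Pow(2, Rational(1, 2)), Pow(l, Rational(1, 2))))
Function('K')(G) = Add(G, Mul(Pow(2, Rational(1, 2)), Pow(Add(Pow(G, 2), Mul(-24, G)), Rational(1, 2)))) (Function('K')(G) = Add(Mul(Pow(2, Rational(1, 2)), Pow(Add(Add(Pow(G, 2), Mul(-25, G)), G), Rational(1, 2))), G) = Add(Mul(Pow(2, Rational(1, 2)), Pow(Add(Pow(G, 2), Mul(-24, G)), Rational(1, 2))), G) = Add(G, Mul(Pow(2, Rational(1, 2)), Pow(Add(Pow(G, 2), Mul(-24, G)), Rational(1, 2)))))
Add(Function('K')(1389), Mul(-1, Function('J')(-685))) = Add(Add(1389, Mul(Pow(2, Rational(1, 2)), Pow(Mul(1389, Add(-24, 1389)), Rational(1, 2)))), Mul(-1, Add(Rational(-40, 3), Mul(Rational(-2, 3), -685)))) = Add(Add(1389, Mul(Pow(2, Rational(1, 2)), Pow(Mul(1389, 1365), Rational(1, 2)))), Mul(-1, Add(Rational(-40, 3), Rational(1370, 3)))) = Add(Add(1389, Mul(Pow(2, Rational(1, 2)), Pow(1895985, Rational(1, 2)))), Mul(-1, Rational(1330, 3))) = Add(Add(1389, Mul(Pow(2, Rational(1, 2)), Mul(3, Pow(210665, Rational(1, 2))))), Rational(-1330, 3)) = Add(Add(1389, Mul(3, Pow(421330, Rational(1, 2)))), Rational(-1330, 3)) = Add(Rational(2837, 3), Mul(3, Pow(421330, Rational(1, 2))))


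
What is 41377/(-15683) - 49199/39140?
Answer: -2391083697/613832620 ≈ -3.8953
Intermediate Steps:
41377/(-15683) - 49199/39140 = 41377*(-1/15683) - 49199*1/39140 = -41377/15683 - 49199/39140 = -2391083697/613832620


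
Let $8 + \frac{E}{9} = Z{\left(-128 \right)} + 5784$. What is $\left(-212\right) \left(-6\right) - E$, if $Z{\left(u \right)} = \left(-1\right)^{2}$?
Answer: $-50721$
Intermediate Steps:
$Z{\left(u \right)} = 1$
$E = 51993$ ($E = -72 + 9 \left(1 + 5784\right) = -72 + 9 \cdot 5785 = -72 + 52065 = 51993$)
$\left(-212\right) \left(-6\right) - E = \left(-212\right) \left(-6\right) - 51993 = 1272 - 51993 = -50721$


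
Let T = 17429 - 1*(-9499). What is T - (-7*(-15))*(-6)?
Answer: 27558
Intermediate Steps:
T = 26928 (T = 17429 + 9499 = 26928)
T - (-7*(-15))*(-6) = 26928 - (-7*(-15))*(-6) = 26928 - 105*(-6) = 26928 - 1*(-630) = 26928 + 630 = 27558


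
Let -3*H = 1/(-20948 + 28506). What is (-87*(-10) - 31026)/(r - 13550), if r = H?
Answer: 683757144/307232701 ≈ 2.2255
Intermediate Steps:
H = -1/22674 (H = -1/(3*(-20948 + 28506)) = -⅓/7558 = -⅓*1/7558 = -1/22674 ≈ -4.4103e-5)
r = -1/22674 ≈ -4.4103e-5
(-87*(-10) - 31026)/(r - 13550) = (-87*(-10) - 31026)/(-1/22674 - 13550) = (870 - 31026)/(-307232701/22674) = -30156*(-22674/307232701) = 683757144/307232701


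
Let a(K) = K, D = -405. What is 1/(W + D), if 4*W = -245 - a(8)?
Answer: -4/1873 ≈ -0.0021356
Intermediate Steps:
W = -253/4 (W = (-245 - 1*8)/4 = (-245 - 8)/4 = (1/4)*(-253) = -253/4 ≈ -63.250)
1/(W + D) = 1/(-253/4 - 405) = 1/(-1873/4) = -4/1873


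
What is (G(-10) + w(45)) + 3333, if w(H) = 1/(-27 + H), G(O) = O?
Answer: 59815/18 ≈ 3323.1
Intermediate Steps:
(G(-10) + w(45)) + 3333 = (-10 + 1/(-27 + 45)) + 3333 = (-10 + 1/18) + 3333 = -179/18 + 3333 = 59815/18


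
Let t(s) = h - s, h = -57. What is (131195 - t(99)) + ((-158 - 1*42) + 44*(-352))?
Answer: 115663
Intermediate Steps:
t(s) = -57 - s
(131195 - t(99)) + ((-158 - 1*42) + 44*(-352)) = (131195 - (-57 - 1*99)) + ((-158 - 1*42) + 44*(-352)) = (131195 - (-57 - 99)) + ((-158 - 42) - 15488) = (131195 - 1*(-156)) + (-200 - 15488) = (131195 + 156) - 15688 = 131351 - 15688 = 115663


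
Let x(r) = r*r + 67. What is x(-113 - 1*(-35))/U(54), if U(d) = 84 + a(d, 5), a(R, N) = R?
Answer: 6151/138 ≈ 44.572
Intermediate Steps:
U(d) = 84 + d
x(r) = 67 + r² (x(r) = r² + 67 = 67 + r²)
x(-113 - 1*(-35))/U(54) = (67 + (-113 - 1*(-35))²)/(84 + 54) = (67 + (-113 + 35)²)/138 = (67 + (-78)²)*(1/138) = (67 + 6084)*(1/138) = 6151*(1/138) = 6151/138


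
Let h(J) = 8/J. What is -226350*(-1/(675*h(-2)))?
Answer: -503/6 ≈ -83.833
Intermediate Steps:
-226350*(-1/(675*h(-2))) = -226350/((8/(-2))*(-675)) = -226350/((8*(-½))*(-675)) = -226350/((-4*(-675))) = -226350/2700 = -226350*1/2700 = -503/6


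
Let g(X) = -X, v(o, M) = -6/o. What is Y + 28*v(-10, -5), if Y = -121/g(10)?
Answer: 289/10 ≈ 28.900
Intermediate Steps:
Y = 121/10 (Y = -121/((-1*10)) = -121/(-10) = -121*(-1/10) = 121/10 ≈ 12.100)
Y + 28*v(-10, -5) = 121/10 + 28*(-6/(-10)) = 121/10 + 28*(-6*(-1/10)) = 121/10 + 28*(3/5) = 121/10 + 84/5 = 289/10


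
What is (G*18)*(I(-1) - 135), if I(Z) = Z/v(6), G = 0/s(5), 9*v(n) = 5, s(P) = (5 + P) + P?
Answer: 0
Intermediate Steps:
s(P) = 5 + 2*P
v(n) = 5/9 (v(n) = (⅑)*5 = 5/9)
G = 0 (G = 0/(5 + 2*5) = 0/(5 + 10) = 0/15 = 0*(1/15) = 0)
I(Z) = 9*Z/5 (I(Z) = Z/(5/9) = Z*(9/5) = 9*Z/5)
(G*18)*(I(-1) - 135) = (0*18)*((9/5)*(-1) - 135) = 0*(-9/5 - 135) = 0*(-684/5) = 0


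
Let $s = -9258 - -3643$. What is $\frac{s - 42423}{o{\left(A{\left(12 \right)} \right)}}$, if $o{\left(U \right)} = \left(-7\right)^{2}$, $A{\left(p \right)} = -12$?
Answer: $- \frac{48038}{49} \approx -980.37$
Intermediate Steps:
$o{\left(U \right)} = 49$
$s = -5615$ ($s = -9258 + 3643 = -5615$)
$\frac{s - 42423}{o{\left(A{\left(12 \right)} \right)}} = \frac{-5615 - 42423}{49} = \left(-48038\right) \frac{1}{49} = - \frac{48038}{49}$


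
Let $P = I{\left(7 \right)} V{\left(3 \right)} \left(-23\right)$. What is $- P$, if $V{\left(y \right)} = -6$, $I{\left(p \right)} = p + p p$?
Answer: $-7728$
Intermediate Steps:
$I{\left(p \right)} = p + p^{2}$
$P = 7728$ ($P = 7 \left(1 + 7\right) \left(-6\right) \left(-23\right) = 7 \cdot 8 \left(-6\right) \left(-23\right) = 56 \left(-6\right) \left(-23\right) = \left(-336\right) \left(-23\right) = 7728$)
$- P = \left(-1\right) 7728 = -7728$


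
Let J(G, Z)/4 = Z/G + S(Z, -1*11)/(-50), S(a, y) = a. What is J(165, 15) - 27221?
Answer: -1497201/55 ≈ -27222.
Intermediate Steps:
J(G, Z) = -2*Z/25 + 4*Z/G (J(G, Z) = 4*(Z/G + Z/(-50)) = 4*(Z/G + Z*(-1/50)) = 4*(Z/G - Z/50) = 4*(-Z/50 + Z/G) = -2*Z/25 + 4*Z/G)
J(165, 15) - 27221 = (2/25)*15*(50 - 1*165)/165 - 27221 = (2/25)*15*(1/165)*(50 - 165) - 27221 = (2/25)*15*(1/165)*(-115) - 27221 = -46/55 - 27221 = -1497201/55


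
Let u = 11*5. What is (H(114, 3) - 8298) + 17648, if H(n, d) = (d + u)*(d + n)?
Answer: 16136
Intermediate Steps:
u = 55
H(n, d) = (55 + d)*(d + n) (H(n, d) = (d + 55)*(d + n) = (55 + d)*(d + n))
(H(114, 3) - 8298) + 17648 = ((3² + 55*3 + 55*114 + 3*114) - 8298) + 17648 = ((9 + 165 + 6270 + 342) - 8298) + 17648 = (6786 - 8298) + 17648 = -1512 + 17648 = 16136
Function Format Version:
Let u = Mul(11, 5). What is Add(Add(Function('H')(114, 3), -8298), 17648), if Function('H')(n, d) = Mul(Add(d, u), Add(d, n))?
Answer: 16136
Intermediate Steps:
u = 55
Function('H')(n, d) = Mul(Add(55, d), Add(d, n)) (Function('H')(n, d) = Mul(Add(d, 55), Add(d, n)) = Mul(Add(55, d), Add(d, n)))
Add(Add(Function('H')(114, 3), -8298), 17648) = Add(Add(Add(Pow(3, 2), Mul(55, 3), Mul(55, 114), Mul(3, 114)), -8298), 17648) = Add(Add(Add(9, 165, 6270, 342), -8298), 17648) = Add(Add(6786, -8298), 17648) = Add(-1512, 17648) = 16136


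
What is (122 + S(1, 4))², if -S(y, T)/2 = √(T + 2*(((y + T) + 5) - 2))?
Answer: 14964 - 976*√5 ≈ 12782.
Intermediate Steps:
S(y, T) = -2*√(6 + 2*y + 3*T) (S(y, T) = -2*√(T + 2*(((y + T) + 5) - 2)) = -2*√(T + 2*(((T + y) + 5) - 2)) = -2*√(T + 2*((5 + T + y) - 2)) = -2*√(T + 2*(3 + T + y)) = -2*√(T + (6 + 2*T + 2*y)) = -2*√(6 + 2*y + 3*T))
(122 + S(1, 4))² = (122 - 2*√(6 + 2*1 + 3*4))² = (122 - 2*√(6 + 2 + 12))² = (122 - 4*√5)²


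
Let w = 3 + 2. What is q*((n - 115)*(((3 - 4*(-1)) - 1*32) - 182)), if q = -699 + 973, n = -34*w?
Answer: 16164630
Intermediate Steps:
w = 5
n = -170 (n = -34*5 = -170)
q = 274
q*((n - 115)*(((3 - 4*(-1)) - 1*32) - 182)) = 274*((-170 - 115)*(((3 - 4*(-1)) - 1*32) - 182)) = 274*(-285*(((3 + 4) - 32) - 182)) = 274*(-285*((7 - 32) - 182)) = 274*(-285*(-25 - 182)) = 274*(-285*(-207)) = 274*58995 = 16164630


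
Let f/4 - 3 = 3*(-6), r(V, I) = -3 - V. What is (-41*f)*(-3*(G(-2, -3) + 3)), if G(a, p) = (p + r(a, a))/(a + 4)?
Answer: -7380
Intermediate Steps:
G(a, p) = (-3 + p - a)/(4 + a) (G(a, p) = (p + (-3 - a))/(a + 4) = (-3 + p - a)/(4 + a))
f = -60 (f = 12 + 4*(3*(-6)) = 12 + 4*(-18) = 12 - 72 = -60)
(-41*f)*(-3*(G(-2, -3) + 3)) = (-41*(-60))*(-3*((-3 - 3 - 1*(-2))/(4 - 2) + 3)) = 2460*(-3*((-3 - 3 + 2)/2 + 3)) = 2460*(-3*((½)*(-4) + 3)) = 2460*(-3*(-2 + 3)) = 2460*(-3*1) = 2460*(-3) = -7380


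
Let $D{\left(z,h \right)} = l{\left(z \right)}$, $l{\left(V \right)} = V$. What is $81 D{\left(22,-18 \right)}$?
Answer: $1782$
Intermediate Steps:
$D{\left(z,h \right)} = z$
$81 D{\left(22,-18 \right)} = 81 \cdot 22 = 1782$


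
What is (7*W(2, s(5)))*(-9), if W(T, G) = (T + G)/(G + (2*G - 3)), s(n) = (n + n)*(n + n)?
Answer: -238/11 ≈ -21.636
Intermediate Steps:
s(n) = 4*n² (s(n) = (2*n)*(2*n) = 4*n²)
W(T, G) = (G + T)/(-3 + 3*G) (W(T, G) = (G + T)/(G + (-3 + 2*G)) = (G + T)/(-3 + 3*G))
(7*W(2, s(5)))*(-9) = (7*((4*5² + 2)/(3*(-1 + 4*5²))))*(-9) = (7*((4*25 + 2)/(3*(-1 + 4*25))))*(-9) = (7*((100 + 2)/(3*(-1 + 100))))*(-9) = (7*((⅓)*102/99))*(-9) = (7*((⅓)*(1/99)*102))*(-9) = (7*(34/99))*(-9) = (238/99)*(-9) = -238/11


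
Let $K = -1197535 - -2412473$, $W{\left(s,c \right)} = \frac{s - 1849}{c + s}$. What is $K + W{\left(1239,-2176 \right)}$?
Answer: $\frac{1138397516}{937} \approx 1.2149 \cdot 10^{6}$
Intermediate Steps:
$W{\left(s,c \right)} = \frac{-1849 + s}{c + s}$
$K = 1214938$ ($K = -1197535 + 2412473 = 1214938$)
$K + W{\left(1239,-2176 \right)} = 1214938 + \frac{-1849 + 1239}{-2176 + 1239} = 1214938 + \frac{1}{-937} \left(-610\right) = 1214938 - - \frac{610}{937} = 1214938 + \frac{610}{937} = \frac{1138397516}{937}$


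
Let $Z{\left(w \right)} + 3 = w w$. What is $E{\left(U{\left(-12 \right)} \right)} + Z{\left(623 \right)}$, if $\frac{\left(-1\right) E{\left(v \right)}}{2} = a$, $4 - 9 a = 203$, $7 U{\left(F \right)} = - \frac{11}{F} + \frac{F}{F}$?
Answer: $\frac{3493532}{9} \approx 3.8817 \cdot 10^{5}$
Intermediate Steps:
$Z{\left(w \right)} = -3 + w^{2}$ ($Z{\left(w \right)} = -3 + w w = -3 + w^{2}$)
$U{\left(F \right)} = \frac{1}{7} - \frac{11}{7 F}$ ($U{\left(F \right)} = \frac{- \frac{11}{F} + \frac{F}{F}}{7} = \frac{- \frac{11}{F} + 1}{7} = \frac{1 - \frac{11}{F}}{7} = \frac{1}{7} - \frac{11}{7 F}$)
$a = - \frac{199}{9}$ ($a = \frac{4}{9} - \frac{203}{9} = - \frac{199}{9} \approx -22.111$)
$E{\left(v \right)} = \frac{398}{9}$ ($E{\left(v \right)} = \left(-2\right) \left(- \frac{199}{9}\right) = \frac{398}{9}$)
$E{\left(U{\left(-12 \right)} \right)} + Z{\left(623 \right)} = \frac{398}{9} - \left(3 - 623^{2}\right) = \frac{398}{9} + \left(-3 + 388129\right) = \frac{398}{9} + 388126 = \frac{3493532}{9}$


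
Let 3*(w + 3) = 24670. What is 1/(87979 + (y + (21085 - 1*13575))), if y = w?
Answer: 3/311128 ≈ 9.6423e-6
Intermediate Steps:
w = 24661/3 (w = -3 + (⅓)*24670 = -3 + 24670/3 = 24661/3 ≈ 8220.3)
y = 24661/3 ≈ 8220.3
1/(87979 + (y + (21085 - 1*13575))) = 1/(87979 + (24661/3 + (21085 - 1*13575))) = 1/(87979 + (24661/3 + (21085 - 13575))) = 1/(87979 + (24661/3 + 7510)) = 1/(87979 + 47191/3) = 1/(311128/3) = 3/311128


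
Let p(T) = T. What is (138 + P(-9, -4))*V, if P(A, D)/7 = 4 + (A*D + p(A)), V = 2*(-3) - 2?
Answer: -2840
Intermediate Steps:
V = -8 (V = -6 - 2 = -8)
P(A, D) = 28 + 7*A + 7*A*D (P(A, D) = 7*(4 + (A*D + A)) = 7*(4 + (A + A*D)) = 7*(4 + A + A*D) = 28 + 7*A + 7*A*D)
(138 + P(-9, -4))*V = (138 + (28 + 7*(-9) + 7*(-9)*(-4)))*(-8) = (138 + (28 - 63 + 252))*(-8) = (138 + 217)*(-8) = 355*(-8) = -2840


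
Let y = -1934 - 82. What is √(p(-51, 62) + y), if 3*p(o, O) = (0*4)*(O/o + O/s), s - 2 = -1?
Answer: 12*I*√14 ≈ 44.9*I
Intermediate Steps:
s = 1 (s = 2 - 1 = 1)
y = -2016
p(o, O) = 0 (p(o, O) = ((0*4)*(O/o + O/1))/3 = (0*(O/o + O*1))/3 = (0*(O/o + O))/3 = (0*(O + O/o))/3 = (⅓)*0 = 0)
√(p(-51, 62) + y) = √(0 - 2016) = √(-2016) = 12*I*√14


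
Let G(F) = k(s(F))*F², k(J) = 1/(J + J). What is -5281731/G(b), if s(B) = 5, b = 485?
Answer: -10563462/47045 ≈ -224.54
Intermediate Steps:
k(J) = 1/(2*J)
G(F) = F²/10 (G(F) = ((½)/5)*F² = ((½)*(⅕))*F² = F²/10)
-5281731/G(b) = -5281731/((⅒)*485²) = -5281731/((⅒)*235225) = -5281731/47045/2 = -5281731*2/47045 = -10563462/47045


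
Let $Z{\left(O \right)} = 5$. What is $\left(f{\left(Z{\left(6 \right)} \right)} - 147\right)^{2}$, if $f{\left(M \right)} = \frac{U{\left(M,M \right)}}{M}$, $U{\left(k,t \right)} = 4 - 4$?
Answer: $21609$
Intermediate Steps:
$U{\left(k,t \right)} = 0$ ($U{\left(k,t \right)} = 4 - 4 = 0$)
$f{\left(M \right)} = 0$ ($f{\left(M \right)} = \frac{0}{M} = 0$)
$\left(f{\left(Z{\left(6 \right)} \right)} - 147\right)^{2} = \left(0 - 147\right)^{2} = \left(-147\right)^{2} = 21609$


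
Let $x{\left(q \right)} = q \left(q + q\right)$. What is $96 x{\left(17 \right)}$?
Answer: $55488$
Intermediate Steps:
$x{\left(q \right)} = 2 q^{2}$ ($x{\left(q \right)} = q 2 q = 2 q^{2}$)
$96 x{\left(17 \right)} = 96 \cdot 2 \cdot 17^{2} = 96 \cdot 2 \cdot 289 = 96 \cdot 578 = 55488$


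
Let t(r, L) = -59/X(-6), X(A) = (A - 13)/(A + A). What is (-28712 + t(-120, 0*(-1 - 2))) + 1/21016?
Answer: -11479695757/399304 ≈ -28749.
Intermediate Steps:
X(A) = (-13 + A)/(2*A) (X(A) = (-13 + A)/((2*A)) = (-13 + A)*(1/(2*A)) = (-13 + A)/(2*A))
t(r, L) = -708/19 (t(r, L) = -59*(-12/(-13 - 6)) = -59/((½)*(-⅙)*(-19)) = -59/19/12 = -59*12/19 = -708/19)
(-28712 + t(-120, 0*(-1 - 2))) + 1/21016 = (-28712 - 708/19) + 1/21016 = -546236/19 + 1/21016 = -11479695757/399304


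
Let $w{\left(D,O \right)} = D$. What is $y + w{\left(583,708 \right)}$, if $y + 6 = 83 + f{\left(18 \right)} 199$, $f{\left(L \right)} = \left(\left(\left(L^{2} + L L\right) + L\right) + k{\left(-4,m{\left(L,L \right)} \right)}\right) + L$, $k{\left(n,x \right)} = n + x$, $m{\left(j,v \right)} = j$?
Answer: $139562$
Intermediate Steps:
$f{\left(L \right)} = -4 + 2 L^{2} + 3 L$ ($f{\left(L \right)} = \left(\left(\left(L^{2} + L L\right) + L\right) + \left(-4 + L\right)\right) + L = \left(\left(\left(L^{2} + L^{2}\right) + L\right) + \left(-4 + L\right)\right) + L = \left(\left(2 L^{2} + L\right) + \left(-4 + L\right)\right) + L = \left(\left(L + 2 L^{2}\right) + \left(-4 + L\right)\right) + L = \left(-4 + 2 L + 2 L^{2}\right) + L = -4 + 2 L^{2} + 3 L$)
$y = 138979$ ($y = -6 + \left(83 + \left(-4 + 2 \cdot 18^{2} + 3 \cdot 18\right) 199\right) = -6 + \left(83 + \left(-4 + 2 \cdot 324 + 54\right) 199\right) = -6 + \left(83 + \left(-4 + 648 + 54\right) 199\right) = -6 + \left(83 + 698 \cdot 199\right) = -6 + \left(83 + 138902\right) = -6 + 138985 = 138979$)
$y + w{\left(583,708 \right)} = 138979 + 583 = 139562$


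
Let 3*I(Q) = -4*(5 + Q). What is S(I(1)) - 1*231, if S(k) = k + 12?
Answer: -227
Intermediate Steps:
I(Q) = -20/3 - 4*Q/3 (I(Q) = (-4*(5 + Q))/3 = (-20 - 4*Q)/3 = -20/3 - 4*Q/3)
S(k) = 12 + k
S(I(1)) - 1*231 = (12 + (-20/3 - 4/3*1)) - 1*231 = (12 + (-20/3 - 4/3)) - 231 = (12 - 8) - 231 = 4 - 231 = -227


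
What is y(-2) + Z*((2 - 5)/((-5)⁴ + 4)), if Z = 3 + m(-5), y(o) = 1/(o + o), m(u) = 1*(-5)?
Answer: -605/2516 ≈ -0.24046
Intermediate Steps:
m(u) = -5
y(o) = 1/(2*o)
Z = -2 (Z = 3 - 5 = -2)
y(-2) + Z*((2 - 5)/((-5)⁴ + 4)) = (½)/(-2) - 2*(2 - 5)/((-5)⁴ + 4) = (½)*(-½) - (-6)/(625 + 4) = -¼ - (-6)/629 = -¼ - 2*(-3/629) = -¼ + 6/629 = -605/2516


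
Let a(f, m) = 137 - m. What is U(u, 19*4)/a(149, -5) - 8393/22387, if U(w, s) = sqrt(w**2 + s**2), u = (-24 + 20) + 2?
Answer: -8393/22387 + 17*sqrt(5)/71 ≈ 0.16049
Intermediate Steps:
u = -2 (u = -4 + 2 = -2)
U(w, s) = sqrt(s**2 + w**2)
U(u, 19*4)/a(149, -5) - 8393/22387 = sqrt((19*4)**2 + (-2)**2)/(137 - 1*(-5)) - 8393/22387 = sqrt(76**2 + 4)/(137 + 5) - 8393*1/22387 = sqrt(5776 + 4)/142 - 8393/22387 = sqrt(5780)*(1/142) - 8393/22387 = (34*sqrt(5))*(1/142) - 8393/22387 = 17*sqrt(5)/71 - 8393/22387 = -8393/22387 + 17*sqrt(5)/71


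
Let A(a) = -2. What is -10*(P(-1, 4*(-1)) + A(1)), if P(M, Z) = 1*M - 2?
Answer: 50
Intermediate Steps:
P(M, Z) = -2 + M (P(M, Z) = M - 2 = -2 + M)
-10*(P(-1, 4*(-1)) + A(1)) = -10*((-2 - 1) - 2) = -10*(-3 - 2) = -10*(-5) = 50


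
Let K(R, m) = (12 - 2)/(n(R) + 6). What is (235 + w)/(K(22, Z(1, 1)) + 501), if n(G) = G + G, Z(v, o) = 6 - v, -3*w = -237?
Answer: 785/1253 ≈ 0.62650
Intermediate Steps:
w = 79 (w = -⅓*(-237) = 79)
n(G) = 2*G
K(R, m) = 10/(6 + 2*R) (K(R, m) = (12 - 2)/(2*R + 6) = 10/(6 + 2*R))
(235 + w)/(K(22, Z(1, 1)) + 501) = (235 + 79)/(5/(3 + 22) + 501) = 314/(5/25 + 501) = 314/(5*(1/25) + 501) = 314/(⅕ + 501) = 314/(2506/5) = 314*(5/2506) = 785/1253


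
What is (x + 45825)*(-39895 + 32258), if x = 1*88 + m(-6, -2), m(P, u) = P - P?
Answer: -350637581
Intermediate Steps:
m(P, u) = 0
x = 88 (x = 1*88 + 0 = 88 + 0 = 88)
(x + 45825)*(-39895 + 32258) = (88 + 45825)*(-39895 + 32258) = 45913*(-7637) = -350637581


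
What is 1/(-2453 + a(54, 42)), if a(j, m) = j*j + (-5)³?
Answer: 1/338 ≈ 0.0029586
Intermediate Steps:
a(j, m) = -125 + j² (a(j, m) = j² - 125 = -125 + j²)
1/(-2453 + a(54, 42)) = 1/(-2453 + (-125 + 54²)) = 1/(-2453 + (-125 + 2916)) = 1/(-2453 + 2791) = 1/338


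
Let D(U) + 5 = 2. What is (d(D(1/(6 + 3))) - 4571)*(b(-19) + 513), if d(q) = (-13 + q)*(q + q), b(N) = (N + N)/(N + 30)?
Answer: -25082375/11 ≈ -2.2802e+6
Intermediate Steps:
D(U) = -3 (D(U) = -5 + 2 = -3)
b(N) = 2*N/(30 + N) (b(N) = (2*N)/(30 + N) = 2*N/(30 + N))
d(q) = 2*q*(-13 + q) (d(q) = (-13 + q)*(2*q) = 2*q*(-13 + q))
(d(D(1/(6 + 3))) - 4571)*(b(-19) + 513) = (2*(-3)*(-13 - 3) - 4571)*(2*(-19)/(30 - 19) + 513) = (2*(-3)*(-16) - 4571)*(2*(-19)/11 + 513) = (96 - 4571)*(2*(-19)*(1/11) + 513) = -4475*(-38/11 + 513) = -4475*5605/11 = -25082375/11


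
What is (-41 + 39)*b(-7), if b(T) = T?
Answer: 14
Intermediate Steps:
(-41 + 39)*b(-7) = (-41 + 39)*(-7) = -2*(-7) = 14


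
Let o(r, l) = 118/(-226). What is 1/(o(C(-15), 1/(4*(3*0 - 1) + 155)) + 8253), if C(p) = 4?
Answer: 113/932530 ≈ 0.00012118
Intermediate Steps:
o(r, l) = -59/113 (o(r, l) = 118*(-1/226) = -59/113)
1/(o(C(-15), 1/(4*(3*0 - 1) + 155)) + 8253) = 1/(-59/113 + 8253) = 1/(932530/113) = 113/932530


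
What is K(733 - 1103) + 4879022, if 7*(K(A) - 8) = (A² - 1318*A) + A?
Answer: 4968200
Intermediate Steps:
K(A) = 8 - 1317*A/7 + A²/7 (K(A) = 8 + ((A² - 1318*A) + A)/7 = 8 + (A² - 1317*A)/7 = 8 + (-1317*A/7 + A²/7) = 8 - 1317*A/7 + A²/7)
K(733 - 1103) + 4879022 = (8 - 1317*(733 - 1103)/7 + (733 - 1103)²/7) + 4879022 = (8 - 1317/7*(-370) + (⅐)*(-370)²) + 4879022 = (8 + 487290/7 + (⅐)*136900) + 4879022 = (8 + 487290/7 + 136900/7) + 4879022 = 89178 + 4879022 = 4968200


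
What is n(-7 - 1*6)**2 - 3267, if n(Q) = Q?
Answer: -3098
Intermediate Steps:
n(-7 - 1*6)**2 - 3267 = (-7 - 1*6)**2 - 3267 = (-7 - 6)**2 - 3267 = (-13)**2 - 3267 = 169 - 3267 = -3098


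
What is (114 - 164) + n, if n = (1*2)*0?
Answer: -50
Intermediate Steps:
n = 0 (n = 2*0 = 0)
(114 - 164) + n = (114 - 164) + 0 = -50 + 0 = -50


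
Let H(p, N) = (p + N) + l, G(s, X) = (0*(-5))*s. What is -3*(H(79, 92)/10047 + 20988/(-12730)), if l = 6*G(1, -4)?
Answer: 104344803/21316385 ≈ 4.8951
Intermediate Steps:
G(s, X) = 0 (G(s, X) = 0*s = 0)
l = 0 (l = 6*0 = 0)
H(p, N) = N + p (H(p, N) = (p + N) + 0 = (N + p) + 0 = N + p)
-3*(H(79, 92)/10047 + 20988/(-12730)) = -3*((92 + 79)/10047 + 20988/(-12730)) = -3*(171*(1/10047) + 20988*(-1/12730)) = -3*(57/3349 - 10494/6365) = -3*(-34781601/21316385) = 104344803/21316385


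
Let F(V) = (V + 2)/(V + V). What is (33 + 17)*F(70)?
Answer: 180/7 ≈ 25.714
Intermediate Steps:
F(V) = (2 + V)/(2*V) (F(V) = (2 + V)/((2*V)) = (2 + V)*(1/(2*V)) = (2 + V)/(2*V))
(33 + 17)*F(70) = (33 + 17)*((½)*(2 + 70)/70) = 50*((½)*(1/70)*72) = 50*(18/35) = 180/7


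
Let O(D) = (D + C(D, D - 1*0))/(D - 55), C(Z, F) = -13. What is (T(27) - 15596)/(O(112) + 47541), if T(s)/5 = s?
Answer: -293759/903312 ≈ -0.32520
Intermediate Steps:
T(s) = 5*s
O(D) = (-13 + D)/(-55 + D) (O(D) = (D - 13)/(D - 55) = (-13 + D)/(-55 + D))
(T(27) - 15596)/(O(112) + 47541) = (5*27 - 15596)/((-13 + 112)/(-55 + 112) + 47541) = (135 - 15596)/(99/57 + 47541) = -15461/((1/57)*99 + 47541) = -15461/(33/19 + 47541) = -15461/903312/19 = -15461*19/903312 = -293759/903312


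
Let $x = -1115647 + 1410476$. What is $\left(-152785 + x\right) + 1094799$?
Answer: $1236843$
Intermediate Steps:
$x = 294829$
$\left(-152785 + x\right) + 1094799 = \left(-152785 + 294829\right) + 1094799 = 142044 + 1094799 = 1236843$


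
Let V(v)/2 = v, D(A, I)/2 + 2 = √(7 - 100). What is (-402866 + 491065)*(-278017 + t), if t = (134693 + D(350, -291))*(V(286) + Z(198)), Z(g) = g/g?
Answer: 6782395497220 + 101076054*I*√93 ≈ 6.7824e+12 + 9.7474e+8*I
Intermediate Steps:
D(A, I) = -4 + 2*I*√93 (D(A, I) = -4 + 2*√(7 - 100) = -4 + 2*√(-93) = -4 + 2*(I*√93) = -4 + 2*I*√93)
V(v) = 2*v
Z(g) = 1
t = 77176797 + 1146*I*√93 (t = (134693 + (-4 + 2*I*√93))*(2*286 + 1) = (134689 + 2*I*√93)*(572 + 1) = (134689 + 2*I*√93)*573 = 77176797 + 1146*I*√93 ≈ 7.7177e+7 + 11052.0*I)
(-402866 + 491065)*(-278017 + t) = (-402866 + 491065)*(-278017 + (77176797 + 1146*I*√93)) = 88199*(76898780 + 1146*I*√93) = 6782395497220 + 101076054*I*√93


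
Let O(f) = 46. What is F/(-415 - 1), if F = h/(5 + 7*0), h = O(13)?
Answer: -23/1040 ≈ -0.022115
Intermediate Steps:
h = 46
F = 46/5 (F = 46/(5 + 7*0) = 46/(5 + 0) = 46/5 ≈ 9.2000)
F/(-415 - 1) = (46/5)/(-415 - 1) = (46/5)/(-416) = -1/416*46/5 = -23/1040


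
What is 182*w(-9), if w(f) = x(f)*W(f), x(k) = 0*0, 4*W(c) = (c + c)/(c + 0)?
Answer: 0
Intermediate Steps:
W(c) = ½ (W(c) = ((c + c)/(c + 0))/4 = ((2*c)/c)/4 = (¼)*2 = ½)
x(k) = 0
w(f) = 0 (w(f) = 0*(½) = 0)
182*w(-9) = 182*0 = 0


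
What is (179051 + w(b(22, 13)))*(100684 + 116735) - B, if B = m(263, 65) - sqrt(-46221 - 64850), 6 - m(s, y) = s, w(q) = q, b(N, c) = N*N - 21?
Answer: 39029754623 + I*sqrt(111071) ≈ 3.903e+10 + 333.27*I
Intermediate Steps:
b(N, c) = -21 + N**2 (b(N, c) = N**2 - 21 = -21 + N**2)
m(s, y) = 6 - s
B = -257 - I*sqrt(111071) (B = (6 - 1*263) - sqrt(-46221 - 64850) = (6 - 263) - sqrt(-111071) = -257 - I*sqrt(111071) ≈ -257.0 - 333.27*I)
(179051 + w(b(22, 13)))*(100684 + 116735) - B = (179051 + (-21 + 22**2))*(100684 + 116735) - (-257 - I*sqrt(111071)) = (179051 + (-21 + 484))*217419 + (257 + I*sqrt(111071)) = (179051 + 463)*217419 + (257 + I*sqrt(111071)) = 179514*217419 + (257 + I*sqrt(111071)) = 39029754366 + (257 + I*sqrt(111071)) = 39029754623 + I*sqrt(111071)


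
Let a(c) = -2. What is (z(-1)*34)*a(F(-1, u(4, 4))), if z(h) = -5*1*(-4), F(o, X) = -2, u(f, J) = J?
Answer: -1360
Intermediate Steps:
z(h) = 20 (z(h) = -5*(-4) = 20)
(z(-1)*34)*a(F(-1, u(4, 4))) = (20*34)*(-2) = 680*(-2) = -1360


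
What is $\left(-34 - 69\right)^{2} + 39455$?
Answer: $50064$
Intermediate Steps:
$\left(-34 - 69\right)^{2} + 39455 = \left(-103\right)^{2} + 39455 = 10609 + 39455 = 50064$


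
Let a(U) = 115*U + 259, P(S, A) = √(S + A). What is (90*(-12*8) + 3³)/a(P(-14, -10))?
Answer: -2230767/384481 + 1980990*I*√6/384481 ≈ -5.802 + 12.621*I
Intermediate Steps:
P(S, A) = √(A + S)
a(U) = 259 + 115*U
(90*(-12*8) + 3³)/a(P(-14, -10)) = (90*(-12*8) + 3³)/(259 + 115*√(-10 - 14)) = (90*(-96) + 27)/(259 + 115*√(-24)) = (-8640 + 27)/(259 + 115*(2*I*√6)) = -8613/(259 + 230*I*√6)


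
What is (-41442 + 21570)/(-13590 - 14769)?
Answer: 96/137 ≈ 0.70073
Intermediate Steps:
(-41442 + 21570)/(-13590 - 14769) = -19872/(-28359) = -19872*(-1/28359) = 96/137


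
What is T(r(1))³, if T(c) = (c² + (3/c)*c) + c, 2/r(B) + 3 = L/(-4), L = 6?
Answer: 11089567/531441 ≈ 20.867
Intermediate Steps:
r(B) = -4/9 (r(B) = 2/(-3 + 6/(-4)) = 2/(-3 + 6*(-¼)) = 2/(-3 - 3/2) = 2/(-9/2) = 2*(-2/9) = -4/9)
T(c) = 3 + c + c² (T(c) = (c² + 3) + c = (3 + c²) + c = 3 + c + c²)
T(r(1))³ = (3 - 4/9 + (-4/9)²)³ = (3 - 4/9 + 16/81)³ = (223/81)³ = 11089567/531441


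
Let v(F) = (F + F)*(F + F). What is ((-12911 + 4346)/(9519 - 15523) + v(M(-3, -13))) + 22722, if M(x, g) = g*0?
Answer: 136431453/6004 ≈ 22723.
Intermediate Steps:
M(x, g) = 0
v(F) = 4*F**2 (v(F) = (2*F)*(2*F) = 4*F**2)
((-12911 + 4346)/(9519 - 15523) + v(M(-3, -13))) + 22722 = ((-12911 + 4346)/(9519 - 15523) + 4*0**2) + 22722 = (-8565/(-6004) + 4*0) + 22722 = (-8565*(-1/6004) + 0) + 22722 = (8565/6004 + 0) + 22722 = 8565/6004 + 22722 = 136431453/6004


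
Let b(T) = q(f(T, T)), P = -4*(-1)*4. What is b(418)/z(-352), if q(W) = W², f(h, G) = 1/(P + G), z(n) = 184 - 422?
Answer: -1/44828728 ≈ -2.2307e-8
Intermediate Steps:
z(n) = -238
P = 16 (P = 4*4 = 16)
f(h, G) = 1/(16 + G)
b(T) = (16 + T)⁻² (b(T) = (1/(16 + T))² = (16 + T)⁻²)
b(418)/z(-352) = 1/((16 + 418)²*(-238)) = -1/238/434² = (1/188356)*(-1/238) = -1/44828728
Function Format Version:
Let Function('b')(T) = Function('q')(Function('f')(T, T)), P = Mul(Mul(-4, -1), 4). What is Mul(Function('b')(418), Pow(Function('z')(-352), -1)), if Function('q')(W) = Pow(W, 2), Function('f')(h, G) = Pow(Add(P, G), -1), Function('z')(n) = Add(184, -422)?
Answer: Rational(-1, 44828728) ≈ -2.2307e-8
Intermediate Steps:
Function('z')(n) = -238
P = 16 (P = Mul(4, 4) = 16)
Function('f')(h, G) = Pow(Add(16, G), -1)
Function('b')(T) = Pow(Add(16, T), -2) (Function('b')(T) = Pow(Pow(Add(16, T), -1), 2) = Pow(Add(16, T), -2))
Mul(Function('b')(418), Pow(Function('z')(-352), -1)) = Mul(Pow(Add(16, 418), -2), Pow(-238, -1)) = Mul(Pow(434, -2), Rational(-1, 238)) = Mul(Rational(1, 188356), Rational(-1, 238)) = Rational(-1, 44828728)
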